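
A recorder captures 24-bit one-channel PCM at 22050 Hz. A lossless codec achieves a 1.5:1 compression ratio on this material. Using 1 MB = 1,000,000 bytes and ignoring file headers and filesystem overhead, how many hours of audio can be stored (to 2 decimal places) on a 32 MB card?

Uncompressed byte rate = 22,050 × 3 × 1 = 66,150 bytes/s.
After 1.5:1 compression, effective rate ≈ 44100 bytes/s.
Capacity = 32 × 1,000,000 = 32,000,000 bytes.
32,000,000 / effective rate ≈ 725.62 s → 0.20 hours.

0.20 hours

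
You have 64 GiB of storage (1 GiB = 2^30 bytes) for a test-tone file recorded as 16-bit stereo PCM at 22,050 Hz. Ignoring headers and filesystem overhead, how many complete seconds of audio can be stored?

779,132 seconds

Uncompressed byte rate = 22,050 × 2 × 2 = 88,200 bytes/s.
Capacity = 64 × 1,073,741,824 = 68,719,476,736 bytes.
68,719,476,736 / 88,200 ≈ 779132.39 s → 779,132 seconds.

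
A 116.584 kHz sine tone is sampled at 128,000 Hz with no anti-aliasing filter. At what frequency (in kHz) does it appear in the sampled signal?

11.416 kHz

Nyquist = 128,000/2 = 64,000 Hz; 116,584 Hz exceeds it.
Alias = |116,584 − 1×128,000| = |116,584 − 128,000| = 11,416 Hz = 11.416 kHz.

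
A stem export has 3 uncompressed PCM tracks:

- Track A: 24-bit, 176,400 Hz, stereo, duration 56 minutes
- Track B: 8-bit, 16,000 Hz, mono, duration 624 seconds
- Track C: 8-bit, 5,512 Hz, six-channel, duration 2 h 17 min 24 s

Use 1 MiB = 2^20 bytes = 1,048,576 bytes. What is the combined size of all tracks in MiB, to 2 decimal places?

3661.02 MiB

Track A: 56 minutes = 3,360 s; 176,400 × 3,360 × 3 × 2 = 3,556,224,000 bytes.
Track B: 16,000 × 624 × 1 × 1 = 9,984,000 bytes.
Track C: 2 h 17 min 24 s = 8,244 s; 5,512 × 8,244 × 1 × 6 = 272,645,568 bytes.
Total = 3,838,853,568 bytes = 3661.02 MiB.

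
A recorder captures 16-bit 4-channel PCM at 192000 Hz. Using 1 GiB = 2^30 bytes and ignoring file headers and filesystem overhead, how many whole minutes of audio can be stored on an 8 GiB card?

93 minutes

Uncompressed byte rate = 192,000 × 2 × 4 = 1,536,000 bytes/s.
Capacity = 8 × 1,073,741,824 = 8,589,934,592 bytes.
8,589,934,592 / 1,536,000 ≈ 5592.41 s → 93 minutes.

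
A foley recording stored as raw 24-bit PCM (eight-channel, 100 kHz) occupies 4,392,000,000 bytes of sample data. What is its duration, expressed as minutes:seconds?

30:30

Byte rate = 100,000 × 3 × 8 = 2,400,000 bytes/s.
Duration = 4,392,000,000 / 2,400,000 = 1,830 s.
1,830 s = 30:30.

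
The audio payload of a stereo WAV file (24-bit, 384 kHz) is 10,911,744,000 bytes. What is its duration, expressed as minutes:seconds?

Byte rate = 384,000 × 3 × 2 = 2,304,000 bytes/s.
Duration = 10,911,744,000 / 2,304,000 = 4,736 s.
4,736 s = 78:56.

78:56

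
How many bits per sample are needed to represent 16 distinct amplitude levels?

log2(16) = 4.

4 bits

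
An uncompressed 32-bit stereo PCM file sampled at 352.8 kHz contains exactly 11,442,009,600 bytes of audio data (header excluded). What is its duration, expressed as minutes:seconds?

67:34

Byte rate = 352,800 × 4 × 2 = 2,822,400 bytes/s.
Duration = 11,442,009,600 / 2,822,400 = 4,054 s.
4,054 s = 67:34.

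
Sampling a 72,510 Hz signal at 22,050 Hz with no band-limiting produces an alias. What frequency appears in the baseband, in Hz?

6,360 Hz

Nyquist = 22,050/2 = 11,025 Hz; 72,510 Hz exceeds it.
Alias = |72,510 − 3×22,050| = |72,510 − 66,150| = 6,360 Hz.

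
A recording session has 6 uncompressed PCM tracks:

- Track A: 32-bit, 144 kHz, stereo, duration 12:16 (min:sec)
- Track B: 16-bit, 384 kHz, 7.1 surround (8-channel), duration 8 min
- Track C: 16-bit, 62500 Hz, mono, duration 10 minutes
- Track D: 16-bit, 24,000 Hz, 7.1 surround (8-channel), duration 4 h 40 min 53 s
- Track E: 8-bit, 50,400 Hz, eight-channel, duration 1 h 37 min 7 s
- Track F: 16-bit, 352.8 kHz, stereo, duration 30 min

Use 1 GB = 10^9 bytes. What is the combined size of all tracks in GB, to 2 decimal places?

Track A: 12:16 (min:sec) = 736 s; 144,000 × 736 × 4 × 2 = 847,872,000 bytes.
Track B: 8 min = 480 s; 384,000 × 480 × 2 × 8 = 2,949,120,000 bytes.
Track C: 10 minutes = 600 s; 62,500 × 600 × 2 × 1 = 75,000,000 bytes.
Track D: 4 h 40 min 53 s = 16,853 s; 24,000 × 16,853 × 2 × 8 = 6,471,552,000 bytes.
Track E: 1 h 37 min 7 s = 5,827 s; 50,400 × 5,827 × 1 × 8 = 2,349,446,400 bytes.
Track F: 30 min = 1,800 s; 352,800 × 1,800 × 2 × 2 = 2,540,160,000 bytes.
Total = 15,233,150,400 bytes = 15.23 GB.

15.23 GB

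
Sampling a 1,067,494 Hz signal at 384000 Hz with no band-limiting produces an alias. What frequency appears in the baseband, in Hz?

Nyquist = 384,000/2 = 192,000 Hz; 1,067,494 Hz exceeds it.
Alias = |1,067,494 − 3×384,000| = |1,067,494 − 1,152,000| = 84,506 Hz.

84,506 Hz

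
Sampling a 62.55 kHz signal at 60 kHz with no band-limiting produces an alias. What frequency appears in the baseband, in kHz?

2.55 kHz

Nyquist = 60,000/2 = 30,000 Hz; 62,550 Hz exceeds it.
Alias = |62,550 − 1×60,000| = |62,550 − 60,000| = 2,550 Hz = 2.55 kHz.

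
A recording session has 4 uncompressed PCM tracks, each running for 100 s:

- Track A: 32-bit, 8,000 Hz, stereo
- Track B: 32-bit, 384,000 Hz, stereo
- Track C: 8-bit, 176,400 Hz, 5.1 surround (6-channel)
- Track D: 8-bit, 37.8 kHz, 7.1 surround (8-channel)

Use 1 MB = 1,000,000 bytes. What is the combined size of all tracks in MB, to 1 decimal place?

Track A: 8,000 × 100 × 4 × 2 = 6,400,000 bytes.
Track B: 384,000 × 100 × 4 × 2 = 307,200,000 bytes.
Track C: 176,400 × 100 × 1 × 6 = 105,840,000 bytes.
Track D: 37,800 × 100 × 1 × 8 = 30,240,000 bytes.
Total = 449,680,000 bytes = 449.7 MB.

449.7 MB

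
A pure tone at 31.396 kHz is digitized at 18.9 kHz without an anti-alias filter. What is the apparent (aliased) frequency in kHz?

Nyquist = 18,900/2 = 9,450 Hz; 31,396 Hz exceeds it.
Alias = |31,396 − 2×18,900| = |31,396 − 37,800| = 6,404 Hz = 6.404 kHz.

6.404 kHz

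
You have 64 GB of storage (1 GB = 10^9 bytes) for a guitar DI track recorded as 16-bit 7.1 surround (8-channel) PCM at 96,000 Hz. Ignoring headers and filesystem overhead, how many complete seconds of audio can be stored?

Uncompressed byte rate = 96,000 × 2 × 8 = 1,536,000 bytes/s.
Capacity = 64 × 1,000,000,000 = 64,000,000,000 bytes.
64,000,000,000 / 1,536,000 ≈ 41666.67 s → 41,666 seconds.

41,666 seconds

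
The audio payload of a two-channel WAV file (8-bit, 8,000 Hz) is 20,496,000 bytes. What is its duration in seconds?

1,281 seconds

Byte rate = 8,000 × 1 × 2 = 16,000 bytes/s.
Duration = 20,496,000 / 16,000 = 1,281 s.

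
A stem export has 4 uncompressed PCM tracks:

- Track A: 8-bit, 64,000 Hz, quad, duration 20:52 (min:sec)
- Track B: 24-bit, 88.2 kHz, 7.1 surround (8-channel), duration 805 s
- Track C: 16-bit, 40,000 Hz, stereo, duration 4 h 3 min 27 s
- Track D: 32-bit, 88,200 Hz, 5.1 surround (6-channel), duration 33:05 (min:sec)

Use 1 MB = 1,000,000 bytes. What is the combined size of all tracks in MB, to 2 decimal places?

Track A: 20:52 (min:sec) = 1,252 s; 64,000 × 1,252 × 1 × 4 = 320,512,000 bytes.
Track B: 88,200 × 805 × 3 × 8 = 1,704,024,000 bytes.
Track C: 4 h 3 min 27 s = 14,607 s; 40,000 × 14,607 × 2 × 2 = 2,337,120,000 bytes.
Track D: 33:05 (min:sec) = 1,985 s; 88,200 × 1,985 × 4 × 6 = 4,201,848,000 bytes.
Total = 8,563,504,000 bytes = 8563.50 MB.

8563.50 MB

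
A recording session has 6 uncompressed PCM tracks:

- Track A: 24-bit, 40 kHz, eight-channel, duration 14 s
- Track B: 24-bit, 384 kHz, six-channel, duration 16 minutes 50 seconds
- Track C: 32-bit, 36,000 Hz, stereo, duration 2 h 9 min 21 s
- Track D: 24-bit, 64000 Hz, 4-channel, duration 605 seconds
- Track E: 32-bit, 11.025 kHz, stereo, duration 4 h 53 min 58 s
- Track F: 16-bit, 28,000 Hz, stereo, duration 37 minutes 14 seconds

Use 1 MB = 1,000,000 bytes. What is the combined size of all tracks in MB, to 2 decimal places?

Track A: 40,000 × 14 × 3 × 8 = 13,440,000 bytes.
Track B: 16 minutes 50 seconds = 1,010 s; 384,000 × 1,010 × 3 × 6 = 6,981,120,000 bytes.
Track C: 2 h 9 min 21 s = 7,761 s; 36,000 × 7,761 × 4 × 2 = 2,235,168,000 bytes.
Track D: 64,000 × 605 × 3 × 4 = 464,640,000 bytes.
Track E: 4 h 53 min 58 s = 17,638 s; 11,025 × 17,638 × 4 × 2 = 1,555,671,600 bytes.
Track F: 37 minutes 14 seconds = 2,234 s; 28,000 × 2,234 × 2 × 2 = 250,208,000 bytes.
Total = 11,500,247,600 bytes = 11500.25 MB.

11500.25 MB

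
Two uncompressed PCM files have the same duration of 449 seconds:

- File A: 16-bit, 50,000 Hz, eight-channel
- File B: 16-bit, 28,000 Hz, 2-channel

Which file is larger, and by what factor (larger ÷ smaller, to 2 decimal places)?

File A: 50,000 × 2 × 8 = 800,000 bytes/s.
File B: 28,000 × 2 × 2 = 112,000 bytes/s.
File A is larger; ratio = 359,200,000 / 50,288,000 = 7.14.

File A, by a factor of 7.14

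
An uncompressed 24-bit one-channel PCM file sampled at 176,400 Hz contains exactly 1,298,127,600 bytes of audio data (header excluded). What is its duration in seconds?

Byte rate = 176,400 × 3 × 1 = 529,200 bytes/s.
Duration = 1,298,127,600 / 529,200 = 2,453 s.

2,453 seconds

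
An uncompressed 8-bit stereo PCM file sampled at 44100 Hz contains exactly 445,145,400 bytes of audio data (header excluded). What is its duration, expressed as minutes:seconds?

84:07

Byte rate = 44,100 × 1 × 2 = 88,200 bytes/s.
Duration = 445,145,400 / 88,200 = 5,047 s.
5,047 s = 84:07.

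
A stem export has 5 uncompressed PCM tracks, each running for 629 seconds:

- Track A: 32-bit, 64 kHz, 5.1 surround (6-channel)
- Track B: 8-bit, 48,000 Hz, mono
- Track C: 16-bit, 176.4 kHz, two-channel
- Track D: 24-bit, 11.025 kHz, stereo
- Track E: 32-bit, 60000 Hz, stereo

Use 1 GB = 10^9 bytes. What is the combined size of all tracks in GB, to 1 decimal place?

1.8 GB

Track A: 64,000 × 629 × 4 × 6 = 966,144,000 bytes.
Track B: 48,000 × 629 × 1 × 1 = 30,192,000 bytes.
Track C: 176,400 × 629 × 2 × 2 = 443,822,400 bytes.
Track D: 11,025 × 629 × 3 × 2 = 41,608,350 bytes.
Track E: 60,000 × 629 × 4 × 2 = 301,920,000 bytes.
Total = 1,783,686,750 bytes = 1.8 GB.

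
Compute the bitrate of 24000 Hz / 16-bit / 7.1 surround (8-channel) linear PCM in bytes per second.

384,000 bytes/s

Bit rate = 24,000 × 16 × 8 = 3,072,000 bits/s.
3,072,000 / 8 = 384,000 bytes/s.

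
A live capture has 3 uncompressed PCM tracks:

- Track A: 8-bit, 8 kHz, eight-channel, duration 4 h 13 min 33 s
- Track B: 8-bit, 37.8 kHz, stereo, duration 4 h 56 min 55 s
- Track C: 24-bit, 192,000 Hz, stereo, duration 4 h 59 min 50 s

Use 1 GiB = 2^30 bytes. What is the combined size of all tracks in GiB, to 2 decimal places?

Track A: 4 h 13 min 33 s = 15,213 s; 8,000 × 15,213 × 1 × 8 = 973,632,000 bytes.
Track B: 4 h 56 min 55 s = 17,815 s; 37,800 × 17,815 × 1 × 2 = 1,346,814,000 bytes.
Track C: 4 h 59 min 50 s = 17,990 s; 192,000 × 17,990 × 3 × 2 = 20,724,480,000 bytes.
Total = 23,044,926,000 bytes = 21.46 GiB.

21.46 GiB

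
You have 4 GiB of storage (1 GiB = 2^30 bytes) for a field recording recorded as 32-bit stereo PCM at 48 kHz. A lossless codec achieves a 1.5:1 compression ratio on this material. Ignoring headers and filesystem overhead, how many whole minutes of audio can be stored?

279 minutes

Uncompressed byte rate = 48,000 × 4 × 2 = 384,000 bytes/s.
After 1.5:1 compression, effective rate ≈ 256000 bytes/s.
Capacity = 4 × 1,073,741,824 = 4,294,967,296 bytes.
4,294,967,296 / effective rate ≈ 16777.22 s → 279 minutes.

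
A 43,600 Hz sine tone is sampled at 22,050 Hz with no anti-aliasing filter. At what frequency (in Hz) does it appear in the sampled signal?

Nyquist = 22,050/2 = 11,025 Hz; 43,600 Hz exceeds it.
Alias = |43,600 − 2×22,050| = |43,600 − 44,100| = 500 Hz.

500 Hz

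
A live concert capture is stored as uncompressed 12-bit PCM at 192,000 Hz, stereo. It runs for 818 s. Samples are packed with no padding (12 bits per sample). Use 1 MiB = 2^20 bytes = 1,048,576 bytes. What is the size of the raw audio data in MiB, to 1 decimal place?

Bits = 192,000 × 818 × 12 × 2 = 3,769,344,000 bits = 471,168,000 bytes.
471,168,000 / 1,048,576 = 449.3 MiB.

449.3 MiB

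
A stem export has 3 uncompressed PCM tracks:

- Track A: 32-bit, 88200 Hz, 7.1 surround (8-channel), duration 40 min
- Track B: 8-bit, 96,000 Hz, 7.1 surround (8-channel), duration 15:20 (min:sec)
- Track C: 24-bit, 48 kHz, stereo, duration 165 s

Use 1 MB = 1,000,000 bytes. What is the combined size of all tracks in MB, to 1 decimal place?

Track A: 40 min = 2,400 s; 88,200 × 2,400 × 4 × 8 = 6,773,760,000 bytes.
Track B: 15:20 (min:sec) = 920 s; 96,000 × 920 × 1 × 8 = 706,560,000 bytes.
Track C: 48,000 × 165 × 3 × 2 = 47,520,000 bytes.
Total = 7,527,840,000 bytes = 7527.8 MB.

7527.8 MB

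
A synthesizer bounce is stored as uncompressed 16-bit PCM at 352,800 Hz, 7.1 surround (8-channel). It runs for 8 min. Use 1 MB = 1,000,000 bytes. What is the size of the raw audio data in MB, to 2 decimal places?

2709.50 MB

Duration = 8 min = 480 s.
Bytes = 352,800 samples/s × 480 s × 2 bytes/sample × 8 ch = 2,709,504,000 bytes.
2,709,504,000 / 1,000,000 = 2709.50 MB.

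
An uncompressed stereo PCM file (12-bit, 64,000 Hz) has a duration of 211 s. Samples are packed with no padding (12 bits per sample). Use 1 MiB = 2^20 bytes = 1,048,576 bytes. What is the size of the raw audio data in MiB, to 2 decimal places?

38.64 MiB

Bits = 64,000 × 211 × 12 × 2 = 324,096,000 bits = 40,512,000 bytes.
40,512,000 / 1,048,576 = 38.64 MiB.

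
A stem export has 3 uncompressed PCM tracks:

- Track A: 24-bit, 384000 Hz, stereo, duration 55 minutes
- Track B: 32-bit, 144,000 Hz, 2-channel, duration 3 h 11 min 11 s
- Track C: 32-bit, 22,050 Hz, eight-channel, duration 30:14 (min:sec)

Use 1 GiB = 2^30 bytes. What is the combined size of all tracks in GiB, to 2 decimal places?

20.58 GiB

Track A: 55 minutes = 3,300 s; 384,000 × 3,300 × 3 × 2 = 7,603,200,000 bytes.
Track B: 3 h 11 min 11 s = 11,471 s; 144,000 × 11,471 × 4 × 2 = 13,214,592,000 bytes.
Track C: 30:14 (min:sec) = 1,814 s; 22,050 × 1,814 × 4 × 8 = 1,279,958,400 bytes.
Total = 22,097,750,400 bytes = 20.58 GiB.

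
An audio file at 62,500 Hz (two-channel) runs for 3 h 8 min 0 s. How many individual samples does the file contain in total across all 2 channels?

1,410,000,000 samples

3 h 8 min 0 s = 11,280 s.
62,500 × 11,280 s × 2 ch = 1,410,000,000 samples.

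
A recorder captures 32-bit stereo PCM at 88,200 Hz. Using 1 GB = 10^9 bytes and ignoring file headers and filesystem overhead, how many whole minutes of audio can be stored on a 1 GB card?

23 minutes

Uncompressed byte rate = 88,200 × 4 × 2 = 705,600 bytes/s.
Capacity = 1 × 1,000,000,000 = 1,000,000,000 bytes.
1,000,000,000 / 705,600 ≈ 1417.23 s → 23 minutes.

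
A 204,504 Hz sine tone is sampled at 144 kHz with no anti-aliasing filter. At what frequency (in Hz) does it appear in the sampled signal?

60,504 Hz

Nyquist = 144,000/2 = 72,000 Hz; 204,504 Hz exceeds it.
Alias = |204,504 − 1×144,000| = |204,504 − 144,000| = 60,504 Hz.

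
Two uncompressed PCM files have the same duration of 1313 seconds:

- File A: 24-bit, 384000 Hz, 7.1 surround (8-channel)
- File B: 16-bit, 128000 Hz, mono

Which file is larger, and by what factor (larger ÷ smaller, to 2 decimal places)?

File A: 384,000 × 3 × 8 = 9,216,000 bytes/s.
File B: 128,000 × 2 × 1 = 256,000 bytes/s.
File A is larger; ratio = 12,100,608,000 / 336,128,000 = 36.00.

File A, by a factor of 36.00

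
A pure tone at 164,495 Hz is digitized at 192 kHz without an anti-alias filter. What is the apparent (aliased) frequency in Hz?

27,505 Hz

Nyquist = 192,000/2 = 96,000 Hz; 164,495 Hz exceeds it.
Alias = |164,495 − 1×192,000| = |164,495 − 192,000| = 27,505 Hz.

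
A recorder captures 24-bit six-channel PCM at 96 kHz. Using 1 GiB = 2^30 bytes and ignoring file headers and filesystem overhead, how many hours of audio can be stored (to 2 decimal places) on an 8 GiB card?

Uncompressed byte rate = 96,000 × 3 × 6 = 1,728,000 bytes/s.
Capacity = 8 × 1,073,741,824 = 8,589,934,592 bytes.
8,589,934,592 / 1,728,000 ≈ 4971.03 s → 1.38 hours.

1.38 hours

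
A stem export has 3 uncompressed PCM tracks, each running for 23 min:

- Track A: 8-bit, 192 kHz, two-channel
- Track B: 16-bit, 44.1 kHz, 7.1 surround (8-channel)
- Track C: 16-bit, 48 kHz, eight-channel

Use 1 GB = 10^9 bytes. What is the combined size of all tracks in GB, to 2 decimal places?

23 min = 1,380 s.
Track A: 192,000 × 1,380 × 1 × 2 = 529,920,000 bytes.
Track B: 44,100 × 1,380 × 2 × 8 = 973,728,000 bytes.
Track C: 48,000 × 1,380 × 2 × 8 = 1,059,840,000 bytes.
Total = 2,563,488,000 bytes = 2.56 GB.

2.56 GB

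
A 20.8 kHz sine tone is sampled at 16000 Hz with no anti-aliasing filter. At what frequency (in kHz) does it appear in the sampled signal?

Nyquist = 16,000/2 = 8,000 Hz; 20,800 Hz exceeds it.
Alias = |20,800 − 1×16,000| = |20,800 − 16,000| = 4,800 Hz = 4.8 kHz.

4.8 kHz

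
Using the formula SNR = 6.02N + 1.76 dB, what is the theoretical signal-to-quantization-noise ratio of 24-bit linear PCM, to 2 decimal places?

6.02 × 24 + 1.76 = 146.24 dB.

146.24 dB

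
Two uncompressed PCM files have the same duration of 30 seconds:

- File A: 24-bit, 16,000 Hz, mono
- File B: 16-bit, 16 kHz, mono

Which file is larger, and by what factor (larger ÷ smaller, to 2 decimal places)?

File A, by a factor of 1.50

File A: 16,000 × 3 × 1 = 48,000 bytes/s.
File B: 16,000 × 2 × 1 = 32,000 bytes/s.
File A is larger; ratio = 1,440,000 / 960,000 = 1.50.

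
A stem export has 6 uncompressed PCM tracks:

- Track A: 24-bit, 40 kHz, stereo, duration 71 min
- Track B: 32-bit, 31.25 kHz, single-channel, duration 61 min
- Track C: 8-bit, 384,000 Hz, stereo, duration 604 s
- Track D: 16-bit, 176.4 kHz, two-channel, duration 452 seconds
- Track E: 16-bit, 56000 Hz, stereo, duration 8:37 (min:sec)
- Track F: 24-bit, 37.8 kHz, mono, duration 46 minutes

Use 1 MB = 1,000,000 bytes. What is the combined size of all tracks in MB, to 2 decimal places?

Track A: 71 min = 4,260 s; 40,000 × 4,260 × 3 × 2 = 1,022,400,000 bytes.
Track B: 61 min = 3,660 s; 31,250 × 3,660 × 4 × 1 = 457,500,000 bytes.
Track C: 384,000 × 604 × 1 × 2 = 463,872,000 bytes.
Track D: 176,400 × 452 × 2 × 2 = 318,931,200 bytes.
Track E: 8:37 (min:sec) = 517 s; 56,000 × 517 × 2 × 2 = 115,808,000 bytes.
Track F: 46 minutes = 2,760 s; 37,800 × 2,760 × 3 × 1 = 312,984,000 bytes.
Total = 2,691,495,200 bytes = 2691.50 MB.

2691.50 MB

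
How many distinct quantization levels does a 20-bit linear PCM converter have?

2^20 = 1,048,576.

1,048,576 levels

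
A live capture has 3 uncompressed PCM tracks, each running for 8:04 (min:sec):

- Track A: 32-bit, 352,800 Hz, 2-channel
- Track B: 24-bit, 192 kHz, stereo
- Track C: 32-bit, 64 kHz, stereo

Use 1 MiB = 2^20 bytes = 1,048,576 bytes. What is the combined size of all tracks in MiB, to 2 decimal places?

2070.83 MiB

8:04 (min:sec) = 484 s.
Track A: 352,800 × 484 × 4 × 2 = 1,366,041,600 bytes.
Track B: 192,000 × 484 × 3 × 2 = 557,568,000 bytes.
Track C: 64,000 × 484 × 4 × 2 = 247,808,000 bytes.
Total = 2,171,417,600 bytes = 2070.83 MiB.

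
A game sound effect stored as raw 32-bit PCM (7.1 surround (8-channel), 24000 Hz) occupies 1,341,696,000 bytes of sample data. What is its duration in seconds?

Byte rate = 24,000 × 4 × 8 = 768,000 bytes/s.
Duration = 1,341,696,000 / 768,000 = 1,747 s.

1,747 seconds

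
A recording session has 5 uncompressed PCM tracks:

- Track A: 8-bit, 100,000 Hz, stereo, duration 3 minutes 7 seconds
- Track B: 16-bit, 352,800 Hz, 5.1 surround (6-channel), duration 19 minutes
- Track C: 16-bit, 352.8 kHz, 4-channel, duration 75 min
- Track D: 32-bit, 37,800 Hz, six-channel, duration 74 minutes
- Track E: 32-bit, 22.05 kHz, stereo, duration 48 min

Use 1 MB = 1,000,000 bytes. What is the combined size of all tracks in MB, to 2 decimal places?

Track A: 3 minutes 7 seconds = 187 s; 100,000 × 187 × 1 × 2 = 37,400,000 bytes.
Track B: 19 minutes = 1,140 s; 352,800 × 1,140 × 2 × 6 = 4,826,304,000 bytes.
Track C: 75 min = 4,500 s; 352,800 × 4,500 × 2 × 4 = 12,700,800,000 bytes.
Track D: 74 minutes = 4,440 s; 37,800 × 4,440 × 4 × 6 = 4,027,968,000 bytes.
Track E: 48 min = 2,880 s; 22,050 × 2,880 × 4 × 2 = 508,032,000 bytes.
Total = 22,100,504,000 bytes = 22100.50 MB.

22100.50 MB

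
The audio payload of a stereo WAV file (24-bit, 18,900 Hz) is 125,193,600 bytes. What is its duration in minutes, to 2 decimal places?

18.40 minutes

Byte rate = 18,900 × 3 × 2 = 113,400 bytes/s.
Duration = 125,193,600 / 113,400 = 1,104 s.
1,104 s / 60 = 18.40 minutes.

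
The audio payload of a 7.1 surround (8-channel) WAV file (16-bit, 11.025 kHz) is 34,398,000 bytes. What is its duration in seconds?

Byte rate = 11,025 × 2 × 8 = 176,400 bytes/s.
Duration = 34,398,000 / 176,400 = 195 s.

195 seconds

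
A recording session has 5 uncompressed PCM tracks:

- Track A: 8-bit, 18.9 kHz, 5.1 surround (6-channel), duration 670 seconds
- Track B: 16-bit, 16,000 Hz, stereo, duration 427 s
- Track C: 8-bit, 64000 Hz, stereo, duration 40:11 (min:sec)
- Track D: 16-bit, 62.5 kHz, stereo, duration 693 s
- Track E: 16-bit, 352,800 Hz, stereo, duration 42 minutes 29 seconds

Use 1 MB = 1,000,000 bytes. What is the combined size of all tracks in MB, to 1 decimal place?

4182.3 MB

Track A: 18,900 × 670 × 1 × 6 = 75,978,000 bytes.
Track B: 16,000 × 427 × 2 × 2 = 27,328,000 bytes.
Track C: 40:11 (min:sec) = 2,411 s; 64,000 × 2,411 × 1 × 2 = 308,608,000 bytes.
Track D: 62,500 × 693 × 2 × 2 = 173,250,000 bytes.
Track E: 42 minutes 29 seconds = 2,549 s; 352,800 × 2,549 × 2 × 2 = 3,597,148,800 bytes.
Total = 4,182,312,800 bytes = 4182.3 MB.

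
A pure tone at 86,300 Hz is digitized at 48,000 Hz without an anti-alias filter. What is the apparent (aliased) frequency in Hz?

Nyquist = 48,000/2 = 24,000 Hz; 86,300 Hz exceeds it.
Alias = |86,300 − 2×48,000| = |86,300 − 96,000| = 9,700 Hz.

9,700 Hz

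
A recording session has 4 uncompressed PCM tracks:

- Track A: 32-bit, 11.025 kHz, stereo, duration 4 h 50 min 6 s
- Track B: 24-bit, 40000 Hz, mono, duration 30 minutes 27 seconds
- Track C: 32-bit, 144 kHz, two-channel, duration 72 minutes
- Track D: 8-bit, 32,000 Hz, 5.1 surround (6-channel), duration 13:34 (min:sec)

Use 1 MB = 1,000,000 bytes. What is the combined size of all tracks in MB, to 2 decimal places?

6887.38 MB

Track A: 4 h 50 min 6 s = 17,406 s; 11,025 × 17,406 × 4 × 2 = 1,535,209,200 bytes.
Track B: 30 minutes 27 seconds = 1,827 s; 40,000 × 1,827 × 3 × 1 = 219,240,000 bytes.
Track C: 72 minutes = 4,320 s; 144,000 × 4,320 × 4 × 2 = 4,976,640,000 bytes.
Track D: 13:34 (min:sec) = 814 s; 32,000 × 814 × 1 × 6 = 156,288,000 bytes.
Total = 6,887,377,200 bytes = 6887.38 MB.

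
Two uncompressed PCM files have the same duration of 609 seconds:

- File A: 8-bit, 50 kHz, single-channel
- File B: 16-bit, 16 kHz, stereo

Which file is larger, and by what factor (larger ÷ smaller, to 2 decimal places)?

File A: 50,000 × 1 × 1 = 50,000 bytes/s.
File B: 16,000 × 2 × 2 = 64,000 bytes/s.
File B is larger; ratio = 38,976,000 / 30,450,000 = 1.28.

File B, by a factor of 1.28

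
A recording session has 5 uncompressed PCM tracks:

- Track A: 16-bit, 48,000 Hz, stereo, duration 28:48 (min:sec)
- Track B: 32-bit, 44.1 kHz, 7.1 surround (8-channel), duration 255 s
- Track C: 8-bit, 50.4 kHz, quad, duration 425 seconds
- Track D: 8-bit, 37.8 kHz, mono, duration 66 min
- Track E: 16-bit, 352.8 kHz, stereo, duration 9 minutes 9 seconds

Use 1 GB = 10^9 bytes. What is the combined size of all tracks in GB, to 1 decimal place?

1.7 GB

Track A: 28:48 (min:sec) = 1,728 s; 48,000 × 1,728 × 2 × 2 = 331,776,000 bytes.
Track B: 44,100 × 255 × 4 × 8 = 359,856,000 bytes.
Track C: 50,400 × 425 × 1 × 4 = 85,680,000 bytes.
Track D: 66 min = 3,960 s; 37,800 × 3,960 × 1 × 1 = 149,688,000 bytes.
Track E: 9 minutes 9 seconds = 549 s; 352,800 × 549 × 2 × 2 = 774,748,800 bytes.
Total = 1,701,748,800 bytes = 1.7 GB.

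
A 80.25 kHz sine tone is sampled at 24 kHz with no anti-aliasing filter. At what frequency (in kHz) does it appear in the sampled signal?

Nyquist = 24,000/2 = 12,000 Hz; 80,250 Hz exceeds it.
Alias = |80,250 − 3×24,000| = |80,250 − 72,000| = 8,250 Hz = 8.25 kHz.

8.25 kHz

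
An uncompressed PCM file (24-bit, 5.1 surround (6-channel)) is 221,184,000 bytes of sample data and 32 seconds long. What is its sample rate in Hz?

384,000 Hz

Bytes = sample_rate × seconds × bytes_per_sample × channels.
sample_rate = 221,184,000 / (32 × 3 × 6) = 221,184,000 / 576 = 384,000 Hz.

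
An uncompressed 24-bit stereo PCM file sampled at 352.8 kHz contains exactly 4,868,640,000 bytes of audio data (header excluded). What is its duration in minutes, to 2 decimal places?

Byte rate = 352,800 × 3 × 2 = 2,116,800 bytes/s.
Duration = 4,868,640,000 / 2,116,800 = 2,300 s.
2,300 s / 60 = 38.33 minutes.

38.33 minutes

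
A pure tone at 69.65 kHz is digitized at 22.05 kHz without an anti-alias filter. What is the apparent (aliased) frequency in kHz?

3.5 kHz

Nyquist = 22,050/2 = 11,025 Hz; 69,650 Hz exceeds it.
Alias = |69,650 − 3×22,050| = |69,650 − 66,150| = 3,500 Hz = 3.5 kHz.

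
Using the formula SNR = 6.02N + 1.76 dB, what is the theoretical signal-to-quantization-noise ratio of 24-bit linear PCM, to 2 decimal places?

146.24 dB

6.02 × 24 + 1.76 = 146.24 dB.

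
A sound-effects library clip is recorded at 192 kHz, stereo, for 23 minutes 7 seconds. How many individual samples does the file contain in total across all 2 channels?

532,608,000 samples

23 minutes 7 seconds = 1,387 s.
192,000 × 1,387 s × 2 ch = 532,608,000 samples.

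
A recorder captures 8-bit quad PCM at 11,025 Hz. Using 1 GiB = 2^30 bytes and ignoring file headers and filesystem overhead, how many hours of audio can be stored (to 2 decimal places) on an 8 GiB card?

Uncompressed byte rate = 11,025 × 1 × 4 = 44,100 bytes/s.
Capacity = 8 × 1,073,741,824 = 8,589,934,592 bytes.
8,589,934,592 / 44,100 ≈ 194783.1 s → 54.11 hours.

54.11 hours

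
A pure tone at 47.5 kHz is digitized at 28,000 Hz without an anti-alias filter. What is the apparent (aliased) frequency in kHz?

Nyquist = 28,000/2 = 14,000 Hz; 47,500 Hz exceeds it.
Alias = |47,500 − 2×28,000| = |47,500 − 56,000| = 8,500 Hz = 8.5 kHz.

8.5 kHz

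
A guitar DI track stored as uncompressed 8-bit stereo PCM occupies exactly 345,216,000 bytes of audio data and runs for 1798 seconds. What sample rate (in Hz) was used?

Bytes = sample_rate × seconds × bytes_per_sample × channels.
sample_rate = 345,216,000 / (1,798 × 1 × 2) = 345,216,000 / 3,596 = 96,000 Hz.

96,000 Hz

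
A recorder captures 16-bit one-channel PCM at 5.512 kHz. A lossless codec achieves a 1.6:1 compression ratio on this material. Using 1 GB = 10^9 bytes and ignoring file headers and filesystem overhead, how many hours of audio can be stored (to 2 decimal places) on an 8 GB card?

Uncompressed byte rate = 5,512 × 2 × 1 = 11,024 bytes/s.
After 1.6:1 compression, effective rate ≈ 6890 bytes/s.
Capacity = 8 × 1,000,000,000 = 8,000,000,000 bytes.
8,000,000,000 / effective rate ≈ 1161103.05 s → 322.53 hours.

322.53 hours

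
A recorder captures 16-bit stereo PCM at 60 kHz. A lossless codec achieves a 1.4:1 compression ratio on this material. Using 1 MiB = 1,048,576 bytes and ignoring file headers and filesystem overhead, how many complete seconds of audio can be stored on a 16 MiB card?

Uncompressed byte rate = 60,000 × 2 × 2 = 240,000 bytes/s.
After 1.4:1 compression, effective rate ≈ 171428.57 bytes/s.
Capacity = 16 × 1,048,576 = 16,777,216 bytes.
16,777,216 / effective rate ≈ 97.87 s → 97 seconds.

97 seconds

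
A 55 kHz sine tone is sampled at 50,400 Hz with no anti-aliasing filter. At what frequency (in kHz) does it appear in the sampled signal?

Nyquist = 50,400/2 = 25,200 Hz; 55,000 Hz exceeds it.
Alias = |55,000 − 1×50,400| = |55,000 − 50,400| = 4,600 Hz = 4.6 kHz.

4.6 kHz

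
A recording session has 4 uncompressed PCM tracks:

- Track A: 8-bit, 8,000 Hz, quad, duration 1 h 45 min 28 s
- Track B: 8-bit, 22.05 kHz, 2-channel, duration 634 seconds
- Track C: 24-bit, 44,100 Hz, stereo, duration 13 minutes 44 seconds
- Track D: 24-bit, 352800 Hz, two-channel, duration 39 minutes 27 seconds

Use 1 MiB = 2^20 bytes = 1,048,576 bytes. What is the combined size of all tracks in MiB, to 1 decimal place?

Track A: 1 h 45 min 28 s = 6,328 s; 8,000 × 6,328 × 1 × 4 = 202,496,000 bytes.
Track B: 22,050 × 634 × 1 × 2 = 27,959,400 bytes.
Track C: 13 minutes 44 seconds = 824 s; 44,100 × 824 × 3 × 2 = 218,030,400 bytes.
Track D: 39 minutes 27 seconds = 2,367 s; 352,800 × 2,367 × 3 × 2 = 5,010,465,600 bytes.
Total = 5,458,951,400 bytes = 5206.1 MiB.

5206.1 MiB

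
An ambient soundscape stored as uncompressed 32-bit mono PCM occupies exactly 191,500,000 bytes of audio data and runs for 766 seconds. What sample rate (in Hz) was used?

62,500 Hz

Bytes = sample_rate × seconds × bytes_per_sample × channels.
sample_rate = 191,500,000 / (766 × 4 × 1) = 191,500,000 / 3,064 = 62,500 Hz.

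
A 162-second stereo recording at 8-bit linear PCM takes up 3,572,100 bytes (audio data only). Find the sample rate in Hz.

Bytes = sample_rate × seconds × bytes_per_sample × channels.
sample_rate = 3,572,100 / (162 × 1 × 2) = 3,572,100 / 324 = 11,025 Hz.

11,025 Hz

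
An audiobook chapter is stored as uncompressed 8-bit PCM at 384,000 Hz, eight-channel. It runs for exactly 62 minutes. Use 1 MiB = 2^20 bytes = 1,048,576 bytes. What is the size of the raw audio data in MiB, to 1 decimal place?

Duration = exactly 62 minutes = 3,720 s.
Bytes = 384,000 samples/s × 3,720 s × 1 bytes/sample × 8 ch = 11,427,840,000 bytes.
11,427,840,000 / 1,048,576 = 10898.4 MiB.

10898.4 MiB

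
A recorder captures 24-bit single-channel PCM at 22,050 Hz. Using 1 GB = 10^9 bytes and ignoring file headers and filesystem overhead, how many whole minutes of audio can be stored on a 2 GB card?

Uncompressed byte rate = 22,050 × 3 × 1 = 66,150 bytes/s.
Capacity = 2 × 1,000,000,000 = 2,000,000,000 bytes.
2,000,000,000 / 66,150 ≈ 30234.32 s → 503 minutes.

503 minutes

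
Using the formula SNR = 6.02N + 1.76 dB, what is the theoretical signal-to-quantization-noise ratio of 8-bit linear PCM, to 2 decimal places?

49.92 dB

6.02 × 8 + 1.76 = 49.92 dB.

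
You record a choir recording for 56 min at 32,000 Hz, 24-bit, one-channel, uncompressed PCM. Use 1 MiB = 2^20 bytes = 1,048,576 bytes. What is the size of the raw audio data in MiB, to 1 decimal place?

307.6 MiB

Duration = 56 min = 3,360 s.
Bytes = 32,000 samples/s × 3,360 s × 3 bytes/sample × 1 ch = 322,560,000 bytes.
322,560,000 / 1,048,576 = 307.6 MiB.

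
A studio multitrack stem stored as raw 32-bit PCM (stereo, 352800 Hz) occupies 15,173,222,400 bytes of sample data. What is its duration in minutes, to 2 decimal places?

Byte rate = 352,800 × 4 × 2 = 2,822,400 bytes/s.
Duration = 15,173,222,400 / 2,822,400 = 5,376 s.
5,376 s / 60 = 89.60 minutes.

89.60 minutes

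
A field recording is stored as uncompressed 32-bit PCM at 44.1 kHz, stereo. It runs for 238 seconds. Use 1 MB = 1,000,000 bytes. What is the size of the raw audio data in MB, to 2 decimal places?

Bytes = 44,100 samples/s × 238 s × 4 bytes/sample × 2 ch = 83,966,400 bytes.
83,966,400 / 1,000,000 = 83.97 MB.

83.97 MB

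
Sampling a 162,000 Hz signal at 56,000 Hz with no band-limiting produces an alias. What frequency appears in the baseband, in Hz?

Nyquist = 56,000/2 = 28,000 Hz; 162,000 Hz exceeds it.
Alias = |162,000 − 3×56,000| = |162,000 − 168,000| = 6,000 Hz.

6,000 Hz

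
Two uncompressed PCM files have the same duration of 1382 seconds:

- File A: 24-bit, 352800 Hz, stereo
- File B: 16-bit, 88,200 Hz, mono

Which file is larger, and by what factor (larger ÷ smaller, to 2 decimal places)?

File A, by a factor of 12.00

File A: 352,800 × 3 × 2 = 2,116,800 bytes/s.
File B: 88,200 × 2 × 1 = 176,400 bytes/s.
File A is larger; ratio = 2,925,417,600 / 243,784,800 = 12.00.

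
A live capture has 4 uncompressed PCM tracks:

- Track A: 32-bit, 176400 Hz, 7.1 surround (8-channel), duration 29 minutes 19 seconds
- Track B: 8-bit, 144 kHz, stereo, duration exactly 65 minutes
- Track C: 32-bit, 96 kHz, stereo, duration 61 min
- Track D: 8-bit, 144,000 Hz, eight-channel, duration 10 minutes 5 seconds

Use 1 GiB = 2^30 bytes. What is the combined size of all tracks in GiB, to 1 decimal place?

13.6 GiB

Track A: 29 minutes 19 seconds = 1,759 s; 176,400 × 1,759 × 4 × 8 = 9,929,203,200 bytes.
Track B: exactly 65 minutes = 3,900 s; 144,000 × 3,900 × 1 × 2 = 1,123,200,000 bytes.
Track C: 61 min = 3,660 s; 96,000 × 3,660 × 4 × 2 = 2,810,880,000 bytes.
Track D: 10 minutes 5 seconds = 605 s; 144,000 × 605 × 1 × 8 = 696,960,000 bytes.
Total = 14,560,243,200 bytes = 13.6 GiB.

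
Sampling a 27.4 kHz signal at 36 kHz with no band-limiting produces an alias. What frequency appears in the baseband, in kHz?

8.6 kHz

Nyquist = 36,000/2 = 18,000 Hz; 27,400 Hz exceeds it.
Alias = |27,400 − 1×36,000| = |27,400 − 36,000| = 8,600 Hz = 8.6 kHz.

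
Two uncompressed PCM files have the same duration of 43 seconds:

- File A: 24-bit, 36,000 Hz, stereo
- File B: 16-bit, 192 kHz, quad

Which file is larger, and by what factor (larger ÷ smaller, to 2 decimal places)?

File B, by a factor of 7.11

File A: 36,000 × 3 × 2 = 216,000 bytes/s.
File B: 192,000 × 2 × 4 = 1,536,000 bytes/s.
File B is larger; ratio = 66,048,000 / 9,288,000 = 7.11.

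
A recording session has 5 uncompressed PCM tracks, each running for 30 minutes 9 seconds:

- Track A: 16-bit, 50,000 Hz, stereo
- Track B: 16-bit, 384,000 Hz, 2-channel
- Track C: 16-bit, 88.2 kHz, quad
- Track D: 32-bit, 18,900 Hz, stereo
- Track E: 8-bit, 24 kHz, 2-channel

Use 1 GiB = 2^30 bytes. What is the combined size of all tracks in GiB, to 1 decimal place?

4.4 GiB

30 minutes 9 seconds = 1,809 s.
Track A: 50,000 × 1,809 × 2 × 2 = 361,800,000 bytes.
Track B: 384,000 × 1,809 × 2 × 2 = 2,778,624,000 bytes.
Track C: 88,200 × 1,809 × 2 × 4 = 1,276,430,400 bytes.
Track D: 18,900 × 1,809 × 4 × 2 = 273,520,800 bytes.
Track E: 24,000 × 1,809 × 1 × 2 = 86,832,000 bytes.
Total = 4,777,207,200 bytes = 4.4 GiB.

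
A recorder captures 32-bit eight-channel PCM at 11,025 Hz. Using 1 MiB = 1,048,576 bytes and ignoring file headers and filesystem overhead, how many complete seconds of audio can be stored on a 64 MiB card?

Uncompressed byte rate = 11,025 × 4 × 8 = 352,800 bytes/s.
Capacity = 64 × 1,048,576 = 67,108,864 bytes.
67,108,864 / 352,800 ≈ 190.22 s → 190 seconds.

190 seconds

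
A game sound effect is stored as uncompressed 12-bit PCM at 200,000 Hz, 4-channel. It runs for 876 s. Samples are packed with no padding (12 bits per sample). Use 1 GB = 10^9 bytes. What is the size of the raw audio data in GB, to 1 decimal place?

Bits = 200,000 × 876 × 12 × 4 = 8,409,600,000 bits = 1,051,200,000 bytes.
1,051,200,000 / 1,000,000,000 = 1.1 GB.

1.1 GB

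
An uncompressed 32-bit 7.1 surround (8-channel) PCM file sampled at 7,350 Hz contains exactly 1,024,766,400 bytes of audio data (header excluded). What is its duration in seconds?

4,357 seconds

Byte rate = 7,350 × 4 × 8 = 235,200 bytes/s.
Duration = 1,024,766,400 / 235,200 = 4,357 s.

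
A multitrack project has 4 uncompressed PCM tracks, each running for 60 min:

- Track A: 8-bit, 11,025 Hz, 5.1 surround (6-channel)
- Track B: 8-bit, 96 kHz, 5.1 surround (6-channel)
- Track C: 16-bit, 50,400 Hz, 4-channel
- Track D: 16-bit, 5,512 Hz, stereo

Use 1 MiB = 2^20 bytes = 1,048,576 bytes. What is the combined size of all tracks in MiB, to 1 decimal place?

3664.6 MiB

60 min = 3,600 s.
Track A: 11,025 × 3,600 × 1 × 6 = 238,140,000 bytes.
Track B: 96,000 × 3,600 × 1 × 6 = 2,073,600,000 bytes.
Track C: 50,400 × 3,600 × 2 × 4 = 1,451,520,000 bytes.
Track D: 5,512 × 3,600 × 2 × 2 = 79,372,800 bytes.
Total = 3,842,632,800 bytes = 3664.6 MiB.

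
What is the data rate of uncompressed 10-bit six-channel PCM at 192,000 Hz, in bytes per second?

Bit rate = 192,000 × 10 × 6 = 11,520,000 bits/s.
11,520,000 / 8 = 1,440,000 bytes/s.

1,440,000 bytes/s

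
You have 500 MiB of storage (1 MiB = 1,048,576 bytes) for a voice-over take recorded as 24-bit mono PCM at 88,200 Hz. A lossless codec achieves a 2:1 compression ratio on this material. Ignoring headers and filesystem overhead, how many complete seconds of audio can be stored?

3,962 seconds

Uncompressed byte rate = 88,200 × 3 × 1 = 264,600 bytes/s.
After 2:1 compression, effective rate ≈ 132300 bytes/s.
Capacity = 500 × 1,048,576 = 524,288,000 bytes.
524,288,000 / effective rate ≈ 3962.87 s → 3,962 seconds.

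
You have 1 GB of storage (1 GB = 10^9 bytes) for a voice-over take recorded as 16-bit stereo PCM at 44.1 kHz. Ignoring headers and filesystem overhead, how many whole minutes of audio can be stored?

94 minutes

Uncompressed byte rate = 44,100 × 2 × 2 = 176,400 bytes/s.
Capacity = 1 × 1,000,000,000 = 1,000,000,000 bytes.
1,000,000,000 / 176,400 ≈ 5668.93 s → 94 minutes.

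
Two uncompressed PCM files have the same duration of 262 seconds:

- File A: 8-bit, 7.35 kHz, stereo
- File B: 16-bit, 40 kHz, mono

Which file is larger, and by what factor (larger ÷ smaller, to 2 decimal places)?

File A: 7,350 × 1 × 2 = 14,700 bytes/s.
File B: 40,000 × 2 × 1 = 80,000 bytes/s.
File B is larger; ratio = 20,960,000 / 3,851,400 = 5.44.

File B, by a factor of 5.44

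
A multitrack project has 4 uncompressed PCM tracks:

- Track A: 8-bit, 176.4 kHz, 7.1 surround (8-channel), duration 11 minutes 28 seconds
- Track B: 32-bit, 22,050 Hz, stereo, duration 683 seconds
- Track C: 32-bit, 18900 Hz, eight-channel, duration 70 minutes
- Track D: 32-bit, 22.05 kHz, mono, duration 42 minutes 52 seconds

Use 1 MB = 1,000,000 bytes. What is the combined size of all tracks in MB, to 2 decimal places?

3858.40 MB

Track A: 11 minutes 28 seconds = 688 s; 176,400 × 688 × 1 × 8 = 970,905,600 bytes.
Track B: 22,050 × 683 × 4 × 2 = 120,481,200 bytes.
Track C: 70 minutes = 4,200 s; 18,900 × 4,200 × 4 × 8 = 2,540,160,000 bytes.
Track D: 42 minutes 52 seconds = 2,572 s; 22,050 × 2,572 × 4 × 1 = 226,850,400 bytes.
Total = 3,858,397,200 bytes = 3858.40 MB.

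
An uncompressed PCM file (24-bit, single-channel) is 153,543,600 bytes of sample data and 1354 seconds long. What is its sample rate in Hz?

37,800 Hz

Bytes = sample_rate × seconds × bytes_per_sample × channels.
sample_rate = 153,543,600 / (1,354 × 3 × 1) = 153,543,600 / 4,062 = 37,800 Hz.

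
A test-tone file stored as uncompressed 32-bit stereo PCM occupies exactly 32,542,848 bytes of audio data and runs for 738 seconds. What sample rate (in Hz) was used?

5,512 Hz

Bytes = sample_rate × seconds × bytes_per_sample × channels.
sample_rate = 32,542,848 / (738 × 4 × 2) = 32,542,848 / 5,904 = 5,512 Hz.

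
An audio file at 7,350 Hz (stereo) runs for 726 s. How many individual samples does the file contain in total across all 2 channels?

7,350 × 726 s × 2 ch = 10,672,200 samples.

10,672,200 samples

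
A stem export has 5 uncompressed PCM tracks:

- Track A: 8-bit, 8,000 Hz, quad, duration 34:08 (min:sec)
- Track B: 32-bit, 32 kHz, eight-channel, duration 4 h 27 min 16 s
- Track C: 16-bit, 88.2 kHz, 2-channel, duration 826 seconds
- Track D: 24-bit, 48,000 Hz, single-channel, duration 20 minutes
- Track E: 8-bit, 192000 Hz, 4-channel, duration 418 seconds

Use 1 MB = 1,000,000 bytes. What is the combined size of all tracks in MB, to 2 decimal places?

17271.64 MB

Track A: 34:08 (min:sec) = 2,048 s; 8,000 × 2,048 × 1 × 4 = 65,536,000 bytes.
Track B: 4 h 27 min 16 s = 16,036 s; 32,000 × 16,036 × 4 × 8 = 16,420,864,000 bytes.
Track C: 88,200 × 826 × 2 × 2 = 291,412,800 bytes.
Track D: 20 minutes = 1,200 s; 48,000 × 1,200 × 3 × 1 = 172,800,000 bytes.
Track E: 192,000 × 418 × 1 × 4 = 321,024,000 bytes.
Total = 17,271,636,800 bytes = 17271.64 MB.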